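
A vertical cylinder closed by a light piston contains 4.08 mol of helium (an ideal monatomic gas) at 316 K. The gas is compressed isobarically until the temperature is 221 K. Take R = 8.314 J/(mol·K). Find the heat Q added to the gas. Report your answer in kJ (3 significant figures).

Isobaric: W = nRΔT = (4.08)(8.314)(-95) = -3223 J.
ΔU = nCᵥΔT with Cᵥ = 3R/2: ΔU = (4.08)(12.47)(-95) = -4834 J.
Q = ΔU + W = -4834 − 3223 = -8056 J.

Q ≈ -8.06 kJ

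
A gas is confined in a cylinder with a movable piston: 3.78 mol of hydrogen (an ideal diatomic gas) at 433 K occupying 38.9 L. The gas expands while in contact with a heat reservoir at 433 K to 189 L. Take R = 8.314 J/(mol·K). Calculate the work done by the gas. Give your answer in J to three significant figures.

W ≈ 21500 J

Isothermal: W = nRT ln(V₂/V₁).
W = (3.78)(8.314)(433) × ln(189/38.9)
  = 13608 × 1.581
W_by_gas = 21511 J.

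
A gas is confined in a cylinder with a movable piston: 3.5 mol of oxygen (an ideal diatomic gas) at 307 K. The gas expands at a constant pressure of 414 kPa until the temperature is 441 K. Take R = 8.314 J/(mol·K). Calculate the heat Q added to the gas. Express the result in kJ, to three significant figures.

Q ≈ 13.6 kJ

Isobaric: W = nRΔT = (3.5)(8.314)(134) = 3899 J.
ΔU = nCᵥΔT with Cᵥ = 5R/2: ΔU = (3.5)(20.79)(134) = 9748 J.
Q = ΔU + W = 9748 + 3899 = 13647 J.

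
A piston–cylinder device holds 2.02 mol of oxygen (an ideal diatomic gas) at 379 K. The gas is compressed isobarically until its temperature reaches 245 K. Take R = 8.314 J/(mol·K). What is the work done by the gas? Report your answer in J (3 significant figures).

W ≈ -2250 J

Isobaric: W = P ΔV = nR ΔT.
W = (2.02)(8.314)(245 − 379) = -2250 J.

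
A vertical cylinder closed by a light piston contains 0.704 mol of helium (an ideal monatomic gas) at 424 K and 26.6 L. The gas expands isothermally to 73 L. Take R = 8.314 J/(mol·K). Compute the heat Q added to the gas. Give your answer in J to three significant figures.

Isothermal ⇒ ΔU = 0, so Q = W = nRT ln(V₂/V₁).
Q = (0.704)(8.314)(424) ln(73/26.6) = 2482 × 1.01 = 2505 J.

Q ≈ 2510 J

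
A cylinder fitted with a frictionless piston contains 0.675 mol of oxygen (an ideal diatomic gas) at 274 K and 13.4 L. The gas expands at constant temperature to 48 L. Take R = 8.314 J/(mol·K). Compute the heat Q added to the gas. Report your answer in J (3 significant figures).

Q ≈ 1960 J

Isothermal ⇒ ΔU = 0, so Q = W = nRT ln(V₂/V₁).
Q = (0.675)(8.314)(274) ln(48/13.4) = 1538 × 1.276 = 1962 J.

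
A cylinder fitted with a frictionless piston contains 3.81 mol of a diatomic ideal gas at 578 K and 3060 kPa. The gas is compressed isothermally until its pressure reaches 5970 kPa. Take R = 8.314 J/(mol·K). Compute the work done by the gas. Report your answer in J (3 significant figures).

W ≈ -12200 J

Isothermal process: W = nRT ln(V₂/V₁) = nRT ln(P₁/P₂).
W = (3.81)(8.314)(578) × ln(3060/5970)
  = 18309 × ln(0.5126) = 18309 × -0.6683
W_by_gas = -12236 J.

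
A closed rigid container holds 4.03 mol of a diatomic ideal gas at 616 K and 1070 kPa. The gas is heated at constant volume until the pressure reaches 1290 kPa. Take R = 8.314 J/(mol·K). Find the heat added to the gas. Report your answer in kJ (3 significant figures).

Q ≈ 10.6 kJ

Constant volume ⇒ W = 0, so Q = ΔU = nCᵥΔT with Cᵥ = 5R/2 = 20.79 J/(mol·K).
At constant V, T₂/T₁ = P₂/P₁ ⇒ ΔT = T₁(P₂/P₁ − 1) = 616·(1290/1070 − 1) = 126.7 K.
ΔU = (4.03)(20.79)(126.7) = 10609 J.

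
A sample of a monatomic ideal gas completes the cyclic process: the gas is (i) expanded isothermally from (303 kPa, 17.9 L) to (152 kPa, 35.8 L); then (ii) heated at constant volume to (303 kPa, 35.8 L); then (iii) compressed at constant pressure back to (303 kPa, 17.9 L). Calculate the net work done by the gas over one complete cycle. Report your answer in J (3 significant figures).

Leg (i): W = PᵢVᵢ ln(V_f/Vᵢ) = (5424) ln(35.8/17.9) = 3759 J.
Leg (ii): W = 0.
Leg (iii): W = PΔV = (303)(17.9 − 35.8) = -5424 J.
W_net = 3759 − 5424 = -1664 J.

W_net ≈ -1660 J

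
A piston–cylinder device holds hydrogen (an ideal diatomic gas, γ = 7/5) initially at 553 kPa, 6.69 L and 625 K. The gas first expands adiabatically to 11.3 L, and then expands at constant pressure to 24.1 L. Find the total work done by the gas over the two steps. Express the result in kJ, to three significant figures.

Step 1 (adiabatic): W = (P₁V₁ − P₂V₂)/(γ−1) = (3700 − 3000)/0.4 = 1749 J.
After step 1: P = 265.5 kPa, V = 11.3 L, T = 506.8 K.
Step 2 (isobaric): W = PΔV = (265.5 kPa)(24.1 − 11.3 L) = 3398 J.
W_total = 1749 + 3398 = 5147 J.

W_total ≈ 5.15 kJ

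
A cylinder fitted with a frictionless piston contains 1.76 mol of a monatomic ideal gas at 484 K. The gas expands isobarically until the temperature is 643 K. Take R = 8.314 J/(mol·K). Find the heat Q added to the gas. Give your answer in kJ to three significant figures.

Q ≈ 5.82 kJ

Isobaric: W = nRΔT = (1.76)(8.314)(159) = 2327 J.
ΔU = nCᵥΔT with Cᵥ = 3R/2: ΔU = (1.76)(12.47)(159) = 3490 J.
Q = ΔU + W = 3490 + 2327 = 5816 J.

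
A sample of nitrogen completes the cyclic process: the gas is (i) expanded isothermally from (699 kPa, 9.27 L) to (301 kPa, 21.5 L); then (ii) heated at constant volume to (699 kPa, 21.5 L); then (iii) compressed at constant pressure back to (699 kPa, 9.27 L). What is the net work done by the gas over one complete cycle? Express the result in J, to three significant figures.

W_net ≈ -3100 J

Leg (i): W = PᵢVᵢ ln(V_f/Vᵢ) = (6480) ln(21.5/9.27) = 5451 J.
Leg (ii): W = 0.
Leg (iii): W = PΔV = (699)(9.27 − 21.5) = -8549 J.
W_net = 5451 − 8549 = -3098 J.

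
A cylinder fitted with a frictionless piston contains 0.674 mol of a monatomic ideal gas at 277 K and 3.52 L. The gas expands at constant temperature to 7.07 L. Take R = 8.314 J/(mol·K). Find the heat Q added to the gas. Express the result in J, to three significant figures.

Q ≈ 1080 J

Isothermal ⇒ ΔU = 0, so Q = W = nRT ln(V₂/V₁).
Q = (0.674)(8.314)(277) ln(7.07/3.52) = 1552 × 0.6974 = 1083 J.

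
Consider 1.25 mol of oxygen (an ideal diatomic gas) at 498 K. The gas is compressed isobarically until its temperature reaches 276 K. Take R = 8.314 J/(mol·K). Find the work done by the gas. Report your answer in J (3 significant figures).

Isobaric: W = P ΔV = nR ΔT.
W = (1.25)(8.314)(276 − 498) = -2307 J.

W ≈ -2310 J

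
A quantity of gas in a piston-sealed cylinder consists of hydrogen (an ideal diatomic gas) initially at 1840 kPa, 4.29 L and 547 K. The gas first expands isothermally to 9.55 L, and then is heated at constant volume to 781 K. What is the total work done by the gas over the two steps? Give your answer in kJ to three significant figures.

W_total ≈ 6.32 kJ

Step 1 (isothermal): W = P₁V₁ ln(V₂/V₁) = (7894) ln(9.55/4.29) = 6317 J.
Step 2 (isochoric): W = 0 (constant volume).
W_total = 6317 + 0 = 6317 J.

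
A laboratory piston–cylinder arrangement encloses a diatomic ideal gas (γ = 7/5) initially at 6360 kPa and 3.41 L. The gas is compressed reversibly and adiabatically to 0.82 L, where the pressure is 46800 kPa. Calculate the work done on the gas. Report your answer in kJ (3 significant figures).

W ≈ 41.7 kJ

Adiabatic: W = (P₁V₁ − P₂V₂)/(γ − 1) with γ = 7/5.
P₁V₁ = 21688 J, P₂V₂ = 38376 J.
W = (21688 − 38376) / 0.4 = -41721 J.
Work on gas = −W_by = 41721 J.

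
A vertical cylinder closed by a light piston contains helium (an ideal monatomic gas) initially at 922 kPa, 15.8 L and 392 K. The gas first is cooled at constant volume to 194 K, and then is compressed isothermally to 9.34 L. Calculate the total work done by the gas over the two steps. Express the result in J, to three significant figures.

W_total ≈ -3790 J

Step 1 (isochoric): W = 0 (constant volume).
After step 1: P = 456.3 kPa (V unchanged).
Step 2 (isothermal): W = P₁V₁ ln(V₂/V₁) = (7209) ln(9.34/15.8) = -3790 J.
W_total = 0 − 3790 = -3790 J.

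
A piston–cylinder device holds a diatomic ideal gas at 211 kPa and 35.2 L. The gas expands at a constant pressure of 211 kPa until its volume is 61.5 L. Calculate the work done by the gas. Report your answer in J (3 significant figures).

W ≈ 5550 J

Isobaric: W = P ΔV.
W = (211 kPa)(61.5 − 35.2 L) = (211)(26.3) = 5549 J.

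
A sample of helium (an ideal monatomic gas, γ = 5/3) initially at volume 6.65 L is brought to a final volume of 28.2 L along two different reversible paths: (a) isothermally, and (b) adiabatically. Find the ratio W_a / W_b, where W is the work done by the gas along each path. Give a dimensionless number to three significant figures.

Path (a) isothermal: W = P₁V₁ ln(V₂/V₁) → W_a/(P₁V₁) = 1.445.
Path (b) adiabatic: W = P₁V₁(1 − (V₁/V₂)^(γ−1))/(γ−1) → W_b/(P₁V₁) = 0.9275.
W_a / W_b = 1.445 / 0.9275 = 1.558.

W_a / W_b ≈ 1.56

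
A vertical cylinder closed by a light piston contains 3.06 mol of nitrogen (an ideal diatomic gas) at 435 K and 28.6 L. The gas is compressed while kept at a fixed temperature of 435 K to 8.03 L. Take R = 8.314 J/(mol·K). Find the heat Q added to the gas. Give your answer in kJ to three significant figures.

Q ≈ -14.1 kJ

Isothermal ⇒ ΔU = 0, so Q = W = nRT ln(V₂/V₁).
Q = (3.06)(8.314)(435) ln(8.03/28.6) = 11067 × -1.27 = -14057 J.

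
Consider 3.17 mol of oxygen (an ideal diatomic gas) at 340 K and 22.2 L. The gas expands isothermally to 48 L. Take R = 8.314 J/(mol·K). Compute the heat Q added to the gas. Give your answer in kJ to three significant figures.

Q ≈ 6.91 kJ

Isothermal ⇒ ΔU = 0, so Q = W = nRT ln(V₂/V₁).
Q = (3.17)(8.314)(340) ln(48/22.2) = 8961 × 0.7711 = 6910 J.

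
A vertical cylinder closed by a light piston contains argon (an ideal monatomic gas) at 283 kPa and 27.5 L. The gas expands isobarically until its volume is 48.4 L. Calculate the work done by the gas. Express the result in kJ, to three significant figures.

W ≈ 5.91 kJ

Isobaric: W = P ΔV.
W = (283 kPa)(48.4 − 27.5 L) = (283)(20.9) = 5915 J.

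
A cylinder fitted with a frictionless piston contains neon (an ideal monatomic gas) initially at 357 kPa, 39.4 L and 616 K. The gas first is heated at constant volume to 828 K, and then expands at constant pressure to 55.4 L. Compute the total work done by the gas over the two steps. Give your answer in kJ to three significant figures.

W_total ≈ 7.68 kJ

Step 1 (isochoric): W = 0 (constant volume).
After step 1: P = 479.9 kPa (V unchanged).
Step 2 (isobaric): W = PΔV = (479.9 kPa)(55.4 − 39.4 L) = 7678 J.
W_total = 0 + 7678 = 7678 J.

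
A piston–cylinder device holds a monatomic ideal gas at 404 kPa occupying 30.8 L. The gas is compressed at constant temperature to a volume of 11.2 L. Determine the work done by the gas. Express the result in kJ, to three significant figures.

W ≈ -12.6 kJ

Isothermal: W = nRT ln(V₂/V₁) = P₁V₁ ln(V₂/V₁).
P₁V₁ = (404 kPa)(30.8 L) = 12443 J.
W = 12443 × ln(11.2/30.8) = 12443 × -1.012
W_by_gas = -12588 J.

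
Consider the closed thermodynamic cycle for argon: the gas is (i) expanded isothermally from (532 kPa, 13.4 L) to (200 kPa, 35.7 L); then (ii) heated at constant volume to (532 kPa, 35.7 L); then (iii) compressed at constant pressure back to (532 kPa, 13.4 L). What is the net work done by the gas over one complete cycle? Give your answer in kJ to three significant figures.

Leg (i): W = PᵢVᵢ ln(V_f/Vᵢ) = (7129) ln(35.7/13.4) = 6985 J.
Leg (ii): W = 0.
Leg (iii): W = PΔV = (532)(13.4 − 35.7) = -11864 J.
W_net = 6985 − 11864 = -4878 J.

W_net ≈ -4.88 kJ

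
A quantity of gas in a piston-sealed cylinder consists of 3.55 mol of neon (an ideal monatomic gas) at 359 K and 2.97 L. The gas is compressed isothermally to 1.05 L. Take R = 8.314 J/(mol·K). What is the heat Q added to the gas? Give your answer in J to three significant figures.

Isothermal ⇒ ΔU = 0, so Q = W = nRT ln(V₂/V₁).
Q = (3.55)(8.314)(359) ln(1.05/2.97) = 10596 × -1.04 = -11017 J.

Q ≈ -11000 J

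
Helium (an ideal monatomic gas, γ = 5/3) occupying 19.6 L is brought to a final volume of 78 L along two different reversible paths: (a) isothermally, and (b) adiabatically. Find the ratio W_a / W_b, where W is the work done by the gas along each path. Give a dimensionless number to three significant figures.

Path (a) isothermal: W = P₁V₁ ln(V₂/V₁) → W_a/(P₁V₁) = 1.381.
Path (b) adiabatic: W = P₁V₁(1 − (V₁/V₂)^(γ−1))/(γ−1) → W_b/(P₁V₁) = 0.9027.
W_a / W_b = 1.381 / 0.9027 = 1.53.

W_a / W_b ≈ 1.53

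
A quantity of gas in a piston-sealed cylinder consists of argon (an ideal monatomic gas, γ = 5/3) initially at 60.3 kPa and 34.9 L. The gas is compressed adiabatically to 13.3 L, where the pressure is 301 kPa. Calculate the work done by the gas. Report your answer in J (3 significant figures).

W ≈ -2850 J

Adiabatic: W = (P₁V₁ − P₂V₂)/(γ − 1) with γ = 5/3.
P₁V₁ = 2104 J, P₂V₂ = 4003 J.
W = (2104 − 4003) / 0.6667 = -2848 J.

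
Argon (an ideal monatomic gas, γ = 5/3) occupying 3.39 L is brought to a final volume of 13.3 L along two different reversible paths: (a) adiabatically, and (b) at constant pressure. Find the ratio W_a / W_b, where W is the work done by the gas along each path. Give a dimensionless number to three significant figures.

Path (a) adiabatic: W = P₁V₁(1 − (V₁/V₂)^(γ−1))/(γ−1) → W_a/(P₁V₁) = 0.897.
Path (b) isobaric: W = P₁(V₂ − V₁) → W_b/(P₁V₁) = 2.923.
W_a / W_b = 0.897 / 2.923 = 0.3068.

W_a / W_b ≈ 0.307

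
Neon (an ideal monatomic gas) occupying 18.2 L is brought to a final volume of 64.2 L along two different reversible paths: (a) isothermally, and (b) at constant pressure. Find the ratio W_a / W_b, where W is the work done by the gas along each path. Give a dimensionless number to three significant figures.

Path (a) isothermal: W = P₁V₁ ln(V₂/V₁) → W_a/(P₁V₁) = 1.261.
Path (b) isobaric: W = P₁(V₂ − V₁) → W_b/(P₁V₁) = 2.527.
W_a / W_b = 1.261 / 2.527 = 0.4988.

W_a / W_b ≈ 0.499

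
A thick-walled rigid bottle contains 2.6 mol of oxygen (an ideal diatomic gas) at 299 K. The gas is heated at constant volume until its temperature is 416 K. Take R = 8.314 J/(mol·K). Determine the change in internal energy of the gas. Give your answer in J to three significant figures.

ΔU ≈ 6320 J

Constant volume ⇒ W = 0, so Q = ΔU = nCᵥΔT with Cᵥ = 5R/2 = 20.79 J/(mol·K).
ΔU = (2.6)(20.79)(416 − 299) = 6323 J.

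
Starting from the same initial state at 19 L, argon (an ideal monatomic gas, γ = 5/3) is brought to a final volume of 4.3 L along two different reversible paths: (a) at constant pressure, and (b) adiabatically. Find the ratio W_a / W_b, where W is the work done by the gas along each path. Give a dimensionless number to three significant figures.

W_a / W_b ≈ 0.305

Path (a) isobaric: W = P₁(V₂ − V₁) → W_a/(P₁V₁) = -0.7737.
Path (b) adiabatic: W = P₁V₁(1 − (V₁/V₂)^(γ−1))/(γ−1) → W_b/(P₁V₁) = -2.539.
W_a / W_b = -0.7737 / -2.539 = 0.3047.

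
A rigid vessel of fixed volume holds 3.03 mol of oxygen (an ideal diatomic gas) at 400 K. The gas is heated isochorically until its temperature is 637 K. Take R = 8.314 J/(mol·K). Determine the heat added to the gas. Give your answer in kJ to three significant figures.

Constant volume ⇒ W = 0, so Q = ΔU = nCᵥΔT with Cᵥ = 5R/2 = 20.79 J/(mol·K).
ΔU = (3.03)(20.79)(637 − 400) = 14926 J.

Q ≈ 14.9 kJ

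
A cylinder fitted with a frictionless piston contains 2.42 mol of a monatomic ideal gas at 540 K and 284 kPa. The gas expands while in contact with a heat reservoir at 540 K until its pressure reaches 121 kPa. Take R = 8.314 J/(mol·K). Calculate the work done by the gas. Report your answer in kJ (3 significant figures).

Isothermal process: W = nRT ln(V₂/V₁) = nRT ln(P₁/P₂).
W = (2.42)(8.314)(540) × ln(284/121)
  = 10865 × ln(2.347) = 10865 × 0.8532
W_by_gas = 9270 J.

W ≈ 9.27 kJ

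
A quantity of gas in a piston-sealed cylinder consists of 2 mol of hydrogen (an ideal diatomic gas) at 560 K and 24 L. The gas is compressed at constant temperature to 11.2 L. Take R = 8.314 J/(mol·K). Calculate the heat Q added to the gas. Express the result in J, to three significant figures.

Isothermal ⇒ ΔU = 0, so Q = W = nRT ln(V₂/V₁).
Q = (2)(8.314)(560) ln(11.2/24) = 9312 × -0.7621 = -7097 J.

Q ≈ -7100 J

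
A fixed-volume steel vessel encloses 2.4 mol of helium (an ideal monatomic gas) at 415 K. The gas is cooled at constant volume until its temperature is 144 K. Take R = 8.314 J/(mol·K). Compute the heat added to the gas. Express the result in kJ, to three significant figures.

Constant volume ⇒ W = 0, so Q = ΔU = nCᵥΔT with Cᵥ = 3R/2 = 12.47 J/(mol·K).
ΔU = (2.4)(12.47)(144 − 415) = -8111 J.

Q ≈ -8.11 kJ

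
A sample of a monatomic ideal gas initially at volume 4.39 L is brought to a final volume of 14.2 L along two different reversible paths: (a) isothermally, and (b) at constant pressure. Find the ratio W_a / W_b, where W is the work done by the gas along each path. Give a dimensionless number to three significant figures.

Path (a) isothermal: W = P₁V₁ ln(V₂/V₁) → W_a/(P₁V₁) = 1.174.
Path (b) isobaric: W = P₁(V₂ − V₁) → W_b/(P₁V₁) = 2.235.
W_a / W_b = 1.174 / 2.235 = 0.5253.

W_a / W_b ≈ 0.525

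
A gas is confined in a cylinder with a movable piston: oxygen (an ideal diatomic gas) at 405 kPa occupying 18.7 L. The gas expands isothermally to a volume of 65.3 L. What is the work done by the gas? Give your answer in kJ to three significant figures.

W ≈ 9.47 kJ

Isothermal: W = nRT ln(V₂/V₁) = P₁V₁ ln(V₂/V₁).
P₁V₁ = (405 kPa)(18.7 L) = 7574 J.
W = 7574 × ln(65.3/18.7) = 7574 × 1.25
W_by_gas = 9470 J.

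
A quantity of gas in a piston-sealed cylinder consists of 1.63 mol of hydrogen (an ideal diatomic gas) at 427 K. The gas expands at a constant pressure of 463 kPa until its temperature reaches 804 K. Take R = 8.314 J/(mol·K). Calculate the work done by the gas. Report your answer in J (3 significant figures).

Isobaric: W = P ΔV = nR ΔT.
W = (1.63)(8.314)(804 − 427) = 5109 J.

W ≈ 5110 J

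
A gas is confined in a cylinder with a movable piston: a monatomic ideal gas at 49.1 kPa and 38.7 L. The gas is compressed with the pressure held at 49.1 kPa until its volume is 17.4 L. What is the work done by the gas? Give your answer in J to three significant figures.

W ≈ -1050 J

Isobaric: W = P ΔV.
W = (49.1 kPa)(17.4 − 38.7 L) = (49.1)(-21.3) = -1046 J.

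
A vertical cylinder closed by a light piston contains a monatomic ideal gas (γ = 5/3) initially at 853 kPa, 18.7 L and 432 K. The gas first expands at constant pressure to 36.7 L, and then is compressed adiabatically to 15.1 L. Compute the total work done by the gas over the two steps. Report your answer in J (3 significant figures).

Step 1 (isobaric): W = PΔV = (853 kPa)(36.7 − 18.7 L) = 15354 J.
After step 1: P = 853 kPa, V = 36.7 L, T = 847.8 K.
Step 2 (adiabatic): W = (P₁V₁ − P₂V₂)/(γ−1) = (31305 − 56590)/0.667 = -37928 J.
W_total = 15354 − 37928 = -22574 J.

W_total ≈ -22600 J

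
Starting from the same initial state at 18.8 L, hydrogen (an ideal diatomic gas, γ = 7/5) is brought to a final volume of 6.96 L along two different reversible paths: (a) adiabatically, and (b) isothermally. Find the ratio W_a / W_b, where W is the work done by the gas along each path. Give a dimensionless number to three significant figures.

W_a / W_b ≈ 1.23

Path (a) adiabatic: W = P₁V₁(1 − (V₁/V₂)^(γ−1))/(γ−1) → W_a/(P₁V₁) = -1.22.
Path (b) isothermal: W = P₁V₁ ln(V₂/V₁) → W_b/(P₁V₁) = -0.9937.
W_a / W_b = -1.22 / -0.9937 = 1.228.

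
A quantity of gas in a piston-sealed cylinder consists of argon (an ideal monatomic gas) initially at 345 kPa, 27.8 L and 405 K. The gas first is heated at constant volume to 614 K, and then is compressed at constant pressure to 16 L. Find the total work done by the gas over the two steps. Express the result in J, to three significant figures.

W_total ≈ -6170 J

Step 1 (isochoric): W = 0 (constant volume).
After step 1: P = 523 kPa (V unchanged).
Step 2 (isobaric): W = PΔV = (523 kPa)(16 − 27.8 L) = -6172 J.
W_total = 0 − 6172 = -6172 J.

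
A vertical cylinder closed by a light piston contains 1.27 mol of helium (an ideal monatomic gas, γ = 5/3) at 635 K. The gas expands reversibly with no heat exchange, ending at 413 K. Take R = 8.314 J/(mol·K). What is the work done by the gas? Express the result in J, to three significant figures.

W ≈ 3520 J

Adiabatic ⇒ Q = 0, so W_by = −ΔU = nCᵥ(T₁ − T₂).
Cᵥ = 3R/2 = 12.47 J/(mol·K).
W = (1.27)(12.47)(635 − 413) = 3516 J.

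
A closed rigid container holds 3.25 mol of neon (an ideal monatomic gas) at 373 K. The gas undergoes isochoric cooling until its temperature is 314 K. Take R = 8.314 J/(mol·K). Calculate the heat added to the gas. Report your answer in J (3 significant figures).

Constant volume ⇒ W = 0, so Q = ΔU = nCᵥΔT with Cᵥ = 3R/2 = 12.47 J/(mol·K).
ΔU = (3.25)(12.47)(314 − 373) = -2391 J.

Q ≈ -2390 J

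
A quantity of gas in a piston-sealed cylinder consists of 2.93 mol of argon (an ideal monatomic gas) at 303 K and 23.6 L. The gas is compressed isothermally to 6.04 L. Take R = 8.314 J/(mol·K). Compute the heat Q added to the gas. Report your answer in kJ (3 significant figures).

Q ≈ -10.1 kJ

Isothermal ⇒ ΔU = 0, so Q = W = nRT ln(V₂/V₁).
Q = (2.93)(8.314)(303) ln(6.04/23.6) = 7381 × -1.363 = -10059 J.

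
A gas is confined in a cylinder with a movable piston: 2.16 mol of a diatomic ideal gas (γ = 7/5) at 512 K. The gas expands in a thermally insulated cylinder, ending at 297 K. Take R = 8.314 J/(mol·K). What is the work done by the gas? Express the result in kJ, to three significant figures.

Adiabatic ⇒ Q = 0, so W_by = −ΔU = nCᵥ(T₁ − T₂).
Cᵥ = 5R/2 = 20.79 J/(mol·K).
W = (2.16)(20.79)(512 − 297) = 9653 J.

W ≈ 9.65 kJ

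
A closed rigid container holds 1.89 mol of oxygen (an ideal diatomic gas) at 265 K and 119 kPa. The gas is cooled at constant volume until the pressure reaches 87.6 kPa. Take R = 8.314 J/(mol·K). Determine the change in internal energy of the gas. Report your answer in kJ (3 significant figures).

Constant volume ⇒ W = 0, so Q = ΔU = nCᵥΔT with Cᵥ = 5R/2 = 20.79 J/(mol·K).
At constant V, T₂/T₁ = P₂/P₁ ⇒ ΔT = T₁(P₂/P₁ − 1) = 265·(87.6/119 − 1) = -69.92 K.
ΔU = (1.89)(20.79)(-69.92) = -2747 J.

ΔU ≈ -2.75 kJ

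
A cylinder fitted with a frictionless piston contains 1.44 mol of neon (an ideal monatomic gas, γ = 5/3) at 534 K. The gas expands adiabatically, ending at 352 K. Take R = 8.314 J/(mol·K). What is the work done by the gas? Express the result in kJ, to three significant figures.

W ≈ 3.27 kJ

Adiabatic ⇒ Q = 0, so W_by = −ΔU = nCᵥ(T₁ − T₂).
Cᵥ = 3R/2 = 12.47 J/(mol·K).
W = (1.44)(12.47)(534 − 352) = 3268 J.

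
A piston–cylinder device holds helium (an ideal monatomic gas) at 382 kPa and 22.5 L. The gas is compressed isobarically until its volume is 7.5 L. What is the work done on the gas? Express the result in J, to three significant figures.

W ≈ 5730 J

Isobaric: W = P ΔV.
W = (382 kPa)(7.5 − 22.5 L) = (382)(-15) = -5730 J.
Work on gas = −W_by = 5730 J.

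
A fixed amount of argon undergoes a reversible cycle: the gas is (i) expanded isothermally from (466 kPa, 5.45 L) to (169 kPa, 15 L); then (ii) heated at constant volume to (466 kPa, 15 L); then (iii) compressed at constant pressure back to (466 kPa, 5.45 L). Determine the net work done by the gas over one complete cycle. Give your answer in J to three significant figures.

W_net ≈ -1880 J

Leg (i): W = PᵢVᵢ ln(V_f/Vᵢ) = (2540) ln(15/5.45) = 2571 J.
Leg (ii): W = 0.
Leg (iii): W = PΔV = (466)(5.45 − 15) = -4450 J.
W_net = 2571 − 4450 = -1879 J.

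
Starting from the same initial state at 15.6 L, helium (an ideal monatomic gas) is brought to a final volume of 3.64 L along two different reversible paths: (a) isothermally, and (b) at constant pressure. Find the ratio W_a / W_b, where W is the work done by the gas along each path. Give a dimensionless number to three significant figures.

Path (a) isothermal: W = P₁V₁ ln(V₂/V₁) → W_a/(P₁V₁) = -1.455.
Path (b) isobaric: W = P₁(V₂ − V₁) → W_b/(P₁V₁) = -0.7667.
W_a / W_b = -1.455 / -0.7667 = 1.898.

W_a / W_b ≈ 1.90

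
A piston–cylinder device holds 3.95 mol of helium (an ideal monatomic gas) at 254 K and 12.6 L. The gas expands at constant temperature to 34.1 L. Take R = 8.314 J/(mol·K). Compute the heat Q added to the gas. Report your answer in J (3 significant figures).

Q ≈ 8300 J

Isothermal ⇒ ΔU = 0, so Q = W = nRT ln(V₂/V₁).
Q = (3.95)(8.314)(254) ln(34.1/12.6) = 8341 × 0.9956 = 8305 J.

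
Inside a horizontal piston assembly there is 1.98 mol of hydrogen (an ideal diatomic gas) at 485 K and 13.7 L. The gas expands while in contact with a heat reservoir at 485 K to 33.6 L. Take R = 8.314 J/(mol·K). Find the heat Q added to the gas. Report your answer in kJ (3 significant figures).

Q ≈ 7.16 kJ

Isothermal ⇒ ΔU = 0, so Q = W = nRT ln(V₂/V₁).
Q = (1.98)(8.314)(485) ln(33.6/13.7) = 7984 × 0.8971 = 7163 J.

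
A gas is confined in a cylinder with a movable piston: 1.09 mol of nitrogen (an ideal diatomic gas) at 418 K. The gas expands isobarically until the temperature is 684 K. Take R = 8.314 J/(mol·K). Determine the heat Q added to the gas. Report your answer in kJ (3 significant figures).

Isobaric: W = nRΔT = (1.09)(8.314)(266) = 2411 J.
ΔU = nCᵥΔT with Cᵥ = 5R/2: ΔU = (1.09)(20.79)(266) = 6026 J.
Q = ΔU + W = 6026 + 2411 = 8437 J.

Q ≈ 8.44 kJ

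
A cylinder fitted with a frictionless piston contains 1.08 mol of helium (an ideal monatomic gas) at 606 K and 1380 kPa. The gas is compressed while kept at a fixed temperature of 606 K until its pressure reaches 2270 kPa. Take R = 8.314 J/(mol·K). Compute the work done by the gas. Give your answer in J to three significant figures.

W ≈ -2710 J

Isothermal process: W = nRT ln(V₂/V₁) = nRT ln(P₁/P₂).
W = (1.08)(8.314)(606) × ln(1380/2270)
  = 5441 × ln(0.6079) = 5441 × -0.4977
W_by_gas = -2708 J.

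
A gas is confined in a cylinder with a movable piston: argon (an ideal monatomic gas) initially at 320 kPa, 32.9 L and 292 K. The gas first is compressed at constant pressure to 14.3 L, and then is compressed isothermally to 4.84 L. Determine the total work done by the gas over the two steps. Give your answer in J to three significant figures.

Step 1 (isobaric): W = PΔV = (320 kPa)(14.3 − 32.9 L) = -5952 J.
After step 1: P = 320 kPa, V = 14.3 L, T = 126.9 K.
Step 2 (isothermal): W = P₁V₁ ln(V₂/V₁) = (4576) ln(4.84/14.3) = -4957 J.
W_total = -5952 − 4957 = -10909 J.

W_total ≈ -10900 J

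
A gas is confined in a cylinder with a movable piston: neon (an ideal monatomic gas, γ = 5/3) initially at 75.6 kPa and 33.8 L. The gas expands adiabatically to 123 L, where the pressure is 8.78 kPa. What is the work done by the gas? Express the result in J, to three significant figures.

Adiabatic: W = (P₁V₁ − P₂V₂)/(γ − 1) with γ = 5/3.
P₁V₁ = 2555 J, P₂V₂ = 1080 J.
W = (2555 − 1080) / 0.6667 = 2213 J.

W ≈ 2210 J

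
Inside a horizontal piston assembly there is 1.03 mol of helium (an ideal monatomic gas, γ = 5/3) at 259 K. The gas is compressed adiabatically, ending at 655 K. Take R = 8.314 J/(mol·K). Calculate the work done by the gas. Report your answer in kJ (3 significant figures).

W ≈ -5.09 kJ

Adiabatic ⇒ Q = 0, so W_by = −ΔU = nCᵥ(T₁ − T₂).
Cᵥ = 3R/2 = 12.47 J/(mol·K).
W = (1.03)(12.47)(259 − 655) = -5087 J.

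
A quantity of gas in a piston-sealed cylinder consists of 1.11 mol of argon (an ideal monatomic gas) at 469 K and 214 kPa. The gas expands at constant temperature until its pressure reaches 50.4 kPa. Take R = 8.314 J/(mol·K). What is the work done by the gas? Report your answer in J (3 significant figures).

W ≈ 6260 J

Isothermal process: W = nRT ln(V₂/V₁) = nRT ln(P₁/P₂).
W = (1.11)(8.314)(469) × ln(214/50.4)
  = 4328 × ln(4.246) = 4328 × 1.446
W_by_gas = 6258 J.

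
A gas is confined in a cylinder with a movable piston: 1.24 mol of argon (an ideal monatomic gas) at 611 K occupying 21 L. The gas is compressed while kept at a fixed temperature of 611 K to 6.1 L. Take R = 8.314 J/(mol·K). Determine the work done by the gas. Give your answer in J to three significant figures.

W ≈ -7790 J

Isothermal: W = nRT ln(V₂/V₁).
W = (1.24)(8.314)(611) × ln(6.1/21)
  = 6299 × -1.236
W_by_gas = -7787 J.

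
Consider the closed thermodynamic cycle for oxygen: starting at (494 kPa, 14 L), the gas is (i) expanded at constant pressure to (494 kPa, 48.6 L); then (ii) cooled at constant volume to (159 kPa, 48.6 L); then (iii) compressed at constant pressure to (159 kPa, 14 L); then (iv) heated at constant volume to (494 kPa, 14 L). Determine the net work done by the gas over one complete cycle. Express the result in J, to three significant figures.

Constant-volume legs do no work.
W(i) = (494)(48.6 − 14) = 17092 J; W(iii) = (159)(14 − 48.6) = -5501 J.
W_net = 17092 − 5501 = 11591 J (the clockwise enclosed area).

W_net ≈ 11600 J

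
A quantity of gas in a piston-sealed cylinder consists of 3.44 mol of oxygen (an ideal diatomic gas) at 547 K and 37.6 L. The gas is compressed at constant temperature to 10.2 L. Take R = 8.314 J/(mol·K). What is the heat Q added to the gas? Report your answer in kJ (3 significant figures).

Isothermal ⇒ ΔU = 0, so Q = W = nRT ln(V₂/V₁).
Q = (3.44)(8.314)(547) ln(10.2/37.6) = 15644 × -1.305 = -20410 J.

Q ≈ -20.4 kJ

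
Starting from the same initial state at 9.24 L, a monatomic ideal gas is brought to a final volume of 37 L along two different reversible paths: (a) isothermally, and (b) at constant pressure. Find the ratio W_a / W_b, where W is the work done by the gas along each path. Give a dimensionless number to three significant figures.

W_a / W_b ≈ 0.462

Path (a) isothermal: W = P₁V₁ ln(V₂/V₁) → W_a/(P₁V₁) = 1.387.
Path (b) isobaric: W = P₁(V₂ − V₁) → W_b/(P₁V₁) = 3.004.
W_a / W_b = 1.387 / 3.004 = 0.4618.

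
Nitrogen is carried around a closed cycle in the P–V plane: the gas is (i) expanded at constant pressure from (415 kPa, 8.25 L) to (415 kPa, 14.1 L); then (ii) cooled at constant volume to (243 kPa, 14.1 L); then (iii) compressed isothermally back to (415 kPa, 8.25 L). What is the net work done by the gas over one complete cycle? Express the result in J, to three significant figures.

W_net ≈ 591 J

Leg (i): W = PΔV = (415)(14.1 − 8.25) = 2428 J.
Leg (ii): W = 0.
Leg (iii): W = PᵢVᵢ ln(V_f/Vᵢ) = (3426) ln(8.25/14.1) = -1836 J.
W_net = 2428 − 1836 = 591.4 J.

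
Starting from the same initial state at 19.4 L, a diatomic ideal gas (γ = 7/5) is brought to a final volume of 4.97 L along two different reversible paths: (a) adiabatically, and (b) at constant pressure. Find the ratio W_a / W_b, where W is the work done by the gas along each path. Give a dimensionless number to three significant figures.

Path (a) adiabatic: W = P₁V₁(1 − (V₁/V₂)^(γ−1))/(γ−1) → W_a/(P₁V₁) = -1.81.
Path (b) isobaric: W = P₁(V₂ − V₁) → W_b/(P₁V₁) = -0.7438.
W_a / W_b = -1.81 / -0.7438 = 2.434.

W_a / W_b ≈ 2.43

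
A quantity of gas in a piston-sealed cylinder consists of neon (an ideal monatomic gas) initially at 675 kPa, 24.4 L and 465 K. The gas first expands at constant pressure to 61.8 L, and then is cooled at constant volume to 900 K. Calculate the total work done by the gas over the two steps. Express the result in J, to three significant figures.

W_total ≈ 25200 J

Step 1 (isobaric): W = PΔV = (675 kPa)(61.8 − 24.4 L) = 25245 J.
Step 2 (isochoric): W = 0 (constant volume).
W_total = 25245 + 0 = 25245 J.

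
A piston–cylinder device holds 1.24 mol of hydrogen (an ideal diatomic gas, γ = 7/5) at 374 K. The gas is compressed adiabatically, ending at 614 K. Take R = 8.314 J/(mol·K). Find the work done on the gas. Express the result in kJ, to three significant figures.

Adiabatic ⇒ Q = 0, so W_by = −ΔU = nCᵥ(T₁ − T₂).
Cᵥ = 5R/2 = 20.79 J/(mol·K).
W = (1.24)(20.79)(374 − 614) = -6186 J.
Work on gas = −W_by = 6186 J.

W ≈ 6.19 kJ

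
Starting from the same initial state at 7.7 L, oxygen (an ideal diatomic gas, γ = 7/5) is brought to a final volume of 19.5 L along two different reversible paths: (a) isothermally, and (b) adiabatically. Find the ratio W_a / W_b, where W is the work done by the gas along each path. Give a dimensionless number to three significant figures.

Path (a) isothermal: W = P₁V₁ ln(V₂/V₁) → W_a/(P₁V₁) = 0.9292.
Path (b) adiabatic: W = P₁V₁(1 − (V₁/V₂)^(γ−1))/(γ−1) → W_b/(P₁V₁) = 0.7761.
W_a / W_b = 0.9292 / 0.7761 = 1.197.

W_a / W_b ≈ 1.20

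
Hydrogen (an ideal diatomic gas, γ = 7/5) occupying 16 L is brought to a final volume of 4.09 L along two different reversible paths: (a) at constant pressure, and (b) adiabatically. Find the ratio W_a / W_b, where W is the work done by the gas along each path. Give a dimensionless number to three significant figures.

Path (a) isobaric: W = P₁(V₂ − V₁) → W_a/(P₁V₁) = -0.7444.
Path (b) adiabatic: W = P₁V₁(1 − (V₁/V₂)^(γ−1))/(γ−1) → W_b/(P₁V₁) = -1.814.
W_a / W_b = -0.7444 / -1.814 = 0.4103.

W_a / W_b ≈ 0.410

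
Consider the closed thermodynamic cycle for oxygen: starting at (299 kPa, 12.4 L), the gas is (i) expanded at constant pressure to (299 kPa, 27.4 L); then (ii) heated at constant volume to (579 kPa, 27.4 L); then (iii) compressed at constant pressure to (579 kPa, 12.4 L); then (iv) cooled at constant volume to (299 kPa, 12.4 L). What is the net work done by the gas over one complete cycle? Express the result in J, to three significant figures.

W_net ≈ -4200 J

Constant-volume legs do no work.
W(i) = (299)(27.4 − 12.4) = 4485 J; W(iii) = (579)(12.4 − 27.4) = -8685 J.
W_net = 4485 − 8685 = -4200 J (the counter-clockwise enclosed area).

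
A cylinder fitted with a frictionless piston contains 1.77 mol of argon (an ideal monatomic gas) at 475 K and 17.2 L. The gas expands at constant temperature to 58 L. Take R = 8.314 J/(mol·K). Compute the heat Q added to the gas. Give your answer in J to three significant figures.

Q ≈ 8500 J

Isothermal ⇒ ΔU = 0, so Q = W = nRT ln(V₂/V₁).
Q = (1.77)(8.314)(475) ln(58/17.2) = 6990 × 1.216 = 8497 J.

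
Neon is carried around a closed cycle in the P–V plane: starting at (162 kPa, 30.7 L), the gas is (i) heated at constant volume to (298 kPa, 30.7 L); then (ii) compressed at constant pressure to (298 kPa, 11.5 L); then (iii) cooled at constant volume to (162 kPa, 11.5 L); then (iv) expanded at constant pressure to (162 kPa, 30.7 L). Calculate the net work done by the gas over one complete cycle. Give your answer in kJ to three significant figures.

W_net ≈ -2.61 kJ

Constant-volume legs do no work.
W(ii) = (298)(11.5 − 30.7) = -5722 J; W(iv) = (162)(30.7 − 11.5) = 3110 J.
W_net = -5722 + 3110 = -2611 J (the counter-clockwise enclosed area).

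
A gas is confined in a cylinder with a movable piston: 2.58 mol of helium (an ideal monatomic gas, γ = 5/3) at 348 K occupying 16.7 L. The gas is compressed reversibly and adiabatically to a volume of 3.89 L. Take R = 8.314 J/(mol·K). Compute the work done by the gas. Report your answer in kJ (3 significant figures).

W ≈ -18.4 kJ

Adiabatic: TV^(γ−1) = const with γ = 5/3.
T₂ = T₁ (V₁/V₂)^(γ−1) = 348 × (16.7/3.89)^0.667 = 348 × 2.641 = 919.2 K.
W_by = nCᵥ(T₁ − T₂) = (2.58)(12.47)(348 − 919.2) = -18379 J.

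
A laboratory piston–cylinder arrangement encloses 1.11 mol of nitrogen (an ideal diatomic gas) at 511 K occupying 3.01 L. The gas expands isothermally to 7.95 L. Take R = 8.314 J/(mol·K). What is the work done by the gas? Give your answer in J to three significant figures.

W ≈ 4580 J

Isothermal: W = nRT ln(V₂/V₁).
W = (1.11)(8.314)(511) × ln(7.95/3.01)
  = 4716 × 0.9712
W_by_gas = 4580 J.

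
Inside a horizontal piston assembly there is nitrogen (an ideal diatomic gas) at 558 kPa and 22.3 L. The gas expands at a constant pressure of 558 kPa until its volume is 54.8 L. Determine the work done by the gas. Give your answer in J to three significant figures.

W ≈ 18100 J

Isobaric: W = P ΔV.
W = (558 kPa)(54.8 − 22.3 L) = (558)(32.5) = 18135 J.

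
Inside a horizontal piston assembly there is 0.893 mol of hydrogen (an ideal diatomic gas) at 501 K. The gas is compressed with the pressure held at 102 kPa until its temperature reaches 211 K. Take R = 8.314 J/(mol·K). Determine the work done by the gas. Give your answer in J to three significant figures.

W ≈ -2150 J

Isobaric: W = P ΔV = nR ΔT.
W = (0.893)(8.314)(211 − 501) = -2153 J.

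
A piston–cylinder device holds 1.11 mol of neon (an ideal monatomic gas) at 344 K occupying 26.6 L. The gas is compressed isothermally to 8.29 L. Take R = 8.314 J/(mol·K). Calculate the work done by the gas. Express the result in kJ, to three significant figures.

Isothermal: W = nRT ln(V₂/V₁).
W = (1.11)(8.314)(344) × ln(8.29/26.6)
  = 3175 × -1.166
W_by_gas = -3701 J.

W ≈ -3.70 kJ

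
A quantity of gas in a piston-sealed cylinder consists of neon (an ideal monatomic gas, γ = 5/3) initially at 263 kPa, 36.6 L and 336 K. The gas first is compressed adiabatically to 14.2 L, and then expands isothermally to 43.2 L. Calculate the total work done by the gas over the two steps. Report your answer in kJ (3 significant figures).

Step 1 (adiabatic): W = (P₁V₁ − P₂V₂)/(γ−1) = (9626 − 18095)/0.667 = -12704 J.
After step 1: P = 1274 kPa, V = 14.2 L, T = 631.6 K.
Step 2 (isothermal): W = P₁V₁ ln(V₂/V₁) = (18095) ln(43.2/14.2) = 20133 J.
W_total = -12704 + 20133 = 7429 J.

W_total ≈ 7.43 kJ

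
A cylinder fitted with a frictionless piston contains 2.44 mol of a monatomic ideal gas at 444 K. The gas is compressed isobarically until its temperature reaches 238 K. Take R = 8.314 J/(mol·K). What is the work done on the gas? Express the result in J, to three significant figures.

W ≈ 4180 J

Isobaric: W = P ΔV = nR ΔT.
W = (2.44)(8.314)(238 − 444) = -4179 J.
Work on gas = −W_by = 4179 J.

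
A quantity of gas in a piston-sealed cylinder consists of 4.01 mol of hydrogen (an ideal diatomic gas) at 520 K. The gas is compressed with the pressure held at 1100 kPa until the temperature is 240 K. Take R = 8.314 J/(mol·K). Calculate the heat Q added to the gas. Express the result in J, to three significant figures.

Isobaric: W = nRΔT = (4.01)(8.314)(-280) = -9335 J.
ΔU = nCᵥΔT with Cᵥ = 5R/2: ΔU = (4.01)(20.79)(-280) = -23337 J.
Q = ΔU + W = -23337 − 9335 = -32672 J.

Q ≈ -32700 J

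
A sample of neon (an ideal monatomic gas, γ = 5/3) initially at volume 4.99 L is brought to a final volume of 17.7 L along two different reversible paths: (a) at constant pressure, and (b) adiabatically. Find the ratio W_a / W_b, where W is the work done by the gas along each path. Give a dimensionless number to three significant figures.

Path (a) isobaric: W = P₁(V₂ − V₁) → W_a/(P₁V₁) = 2.547.
Path (b) adiabatic: W = P₁V₁(1 − (V₁/V₂)^(γ−1))/(γ−1) → W_b/(P₁V₁) = 0.8551.
W_a / W_b = 2.547 / 0.8551 = 2.979.

W_a / W_b ≈ 2.98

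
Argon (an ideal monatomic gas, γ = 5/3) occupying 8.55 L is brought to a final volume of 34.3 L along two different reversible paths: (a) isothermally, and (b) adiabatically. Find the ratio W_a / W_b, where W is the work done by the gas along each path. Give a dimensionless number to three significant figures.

W_a / W_b ≈ 1.53

Path (a) isothermal: W = P₁V₁ ln(V₂/V₁) → W_a/(P₁V₁) = 1.389.
Path (b) adiabatic: W = P₁V₁(1 − (V₁/V₂)^(γ−1))/(γ−1) → W_b/(P₁V₁) = 0.9059.
W_a / W_b = 1.389 / 0.9059 = 1.534.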